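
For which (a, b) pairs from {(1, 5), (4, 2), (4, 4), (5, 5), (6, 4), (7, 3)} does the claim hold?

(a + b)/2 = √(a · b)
(4, 4), (5, 5)

Testing each pair:
(1, 5): LHS = 3, RHS = √(5) ≈ 2.236 → fails
(4, 2): LHS = 3, RHS = 2·√(2) ≈ 2.828 → fails
(4, 4): LHS = 4, RHS = 4 → holds
(5, 5): LHS = 5, RHS = 5 → holds
(6, 4): LHS = 5, RHS = 2·√(6) ≈ 4.899 → fails
(7, 3): LHS = 5, RHS = √(21) ≈ 4.583 → fails

2 of 6 pairs satisfy the claim.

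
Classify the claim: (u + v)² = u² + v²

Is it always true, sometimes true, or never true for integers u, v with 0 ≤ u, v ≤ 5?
It holds at (u, v) = (3, 0) (both sides equal 9), but fails at (u, v) = (2, 2) (LHS = 16, RHS = 8).

Answer: Sometimes true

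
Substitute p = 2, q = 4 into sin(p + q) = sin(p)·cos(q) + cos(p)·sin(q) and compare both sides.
LHS = sin(2 + 4) = sin(6) ≈ -0.2794
RHS = sin(2)·cos(4) + cos(2)·sin(4) = sin(2)·cos(4) + sin(4)·cos(2) ≈ -0.2794

LHS = RHS: the two sides agree.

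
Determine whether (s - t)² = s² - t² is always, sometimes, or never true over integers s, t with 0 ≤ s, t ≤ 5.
It holds at (s, t) = (1, 0) (both sides equal 1), but fails at (s, t) = (0, 4) (LHS = 16, RHS = -16).

Answer: Sometimes true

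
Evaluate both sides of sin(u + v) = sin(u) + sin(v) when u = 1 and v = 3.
LHS = sin(1 + 3) = sin(4) ≈ -0.7568
RHS = sin(1) + sin(3) ≈ 0.9826

LHS ≠ RHS (they differ by about 1.739), so the equation does not hold here.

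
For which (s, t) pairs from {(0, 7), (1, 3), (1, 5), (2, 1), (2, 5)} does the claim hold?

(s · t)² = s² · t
(0, 7), (2, 1)

Testing each pair:
(0, 7): LHS = 0, RHS = 0 → holds
(1, 3): LHS = 9, RHS = 3 → fails
(1, 5): LHS = 25, RHS = 5 → fails
(2, 1): LHS = 4, RHS = 4 → holds
(2, 5): LHS = 100, RHS = 20 → fails

2 of 5 pairs satisfy the claim.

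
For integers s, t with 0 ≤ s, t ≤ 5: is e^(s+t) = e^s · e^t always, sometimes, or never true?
The identity holds for every pair in the range. For instance at (s, t) = (2, 5): both sides equal e^7 ≈ 1097.

Answer: Always true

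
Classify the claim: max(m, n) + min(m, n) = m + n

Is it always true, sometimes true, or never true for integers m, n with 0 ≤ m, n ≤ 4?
Always true

The identity holds for every pair in the range. For instance at (m, n) = (2, 3): both sides equal 5.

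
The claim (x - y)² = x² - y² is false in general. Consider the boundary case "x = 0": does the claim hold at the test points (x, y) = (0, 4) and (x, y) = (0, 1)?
At (0, 4): LHS = 16 ≠ RHS = -16
At (0, 1): LHS = 1 ≠ RHS = -1

Answer: No, fails at both test points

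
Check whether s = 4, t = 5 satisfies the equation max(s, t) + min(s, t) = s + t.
Holds

Substituting s = 4, t = 5:

LHS = max(4, 5) + min(4, 5) = 9
RHS = 4 + 5 = 9

LHS = RHS, so the equation holds at this point.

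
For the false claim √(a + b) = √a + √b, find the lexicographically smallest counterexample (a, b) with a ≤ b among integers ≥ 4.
(a, b) = (4, 4)

Substituting (4, 4) into the claim:
LHS = √(4 + 4) = 2·√(2) ≈ 2.828
RHS = √4 + √4 = 4

Since LHS ≠ RHS, this pair disproves the claim, and no lexicographically smaller pair (a ≤ b, integers ≥ 4) does.

For instance (5, 9) is also a counterexample (LHS = √(14) ≈ 3.742, RHS = √(5) + 3 ≈ 5.236), but it's lexicographically larger.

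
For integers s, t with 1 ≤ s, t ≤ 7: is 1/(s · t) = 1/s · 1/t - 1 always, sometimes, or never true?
The claim fails for every pair in the range. For instance at (s, t) = (6, 4): LHS = 1/24, RHS = -23/24.

Answer: Never true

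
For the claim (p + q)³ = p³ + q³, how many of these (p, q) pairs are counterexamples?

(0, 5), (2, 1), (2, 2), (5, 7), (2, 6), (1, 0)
4

Testing each pair:
(0, 5): LHS = 125, RHS = 125 → satisfies claim
(2, 1): LHS = 27, RHS = 9 → counterexample
(2, 2): LHS = 64, RHS = 16 → counterexample
(5, 7): LHS = 1728, RHS = 468 → counterexample
(2, 6): LHS = 512, RHS = 224 → counterexample
(1, 0): LHS = 1, RHS = 1 → satisfies claim

That makes 4 counterexamples.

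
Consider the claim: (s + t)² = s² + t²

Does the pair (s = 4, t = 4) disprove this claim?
Yes

Substituting s = 4, t = 4:
LHS = (4 + 4)² = 64
RHS = 4² + 4² = 32

Since LHS ≠ RHS, this pair disproves the claim.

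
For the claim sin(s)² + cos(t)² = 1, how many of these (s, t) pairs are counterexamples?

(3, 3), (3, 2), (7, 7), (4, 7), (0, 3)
Testing each pair:
(3, 3): LHS = sin(3)² + cos(3)² = 1, RHS = 1 → satisfies claim
(3, 2): LHS = sin(3)² + cos(2)² ≈ 0.1931, RHS = 1 → counterexample
(7, 7): LHS = sin(7)² + cos(7)² = 1, RHS = 1 → satisfies claim
(4, 7): LHS = cos(7)² + sin(4)² ≈ 1.141, RHS = 1 → counterexample
(0, 3): LHS = cos(3)² ≈ 0.9801, RHS = 1 → counterexample

That makes 3 counterexamples.

Answer: 3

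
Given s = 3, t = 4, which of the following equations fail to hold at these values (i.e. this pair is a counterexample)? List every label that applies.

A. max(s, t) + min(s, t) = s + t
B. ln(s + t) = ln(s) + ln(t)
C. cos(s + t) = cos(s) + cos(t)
Evaluating each claim at the given values:
A. LHS = 7, RHS = 7 → holds here (LHS = RHS)
B. LHS = ln(7) ≈ 1.946, RHS = ln(3) + ln(4) ≈ 2.485 → fails here (LHS ≠ RHS)
C. LHS = cos(7) ≈ 0.7539, RHS = cos(3) + cos(4) ≈ -1.644 → fails here (LHS ≠ RHS)

Answer: B, C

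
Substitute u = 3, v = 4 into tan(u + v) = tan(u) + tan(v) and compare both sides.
LHS = tan(3 + 4) = tan(7) ≈ 0.8714
RHS = tan(3) + tan(4) ≈ 1.015

LHS ≠ RHS (they differ by about 0.1438), so the equation does not hold here.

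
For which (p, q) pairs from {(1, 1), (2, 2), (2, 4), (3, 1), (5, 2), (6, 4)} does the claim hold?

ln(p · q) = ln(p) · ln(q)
(1, 1)

Testing each pair:
(1, 1): LHS = 0, RHS = 0 → holds
(2, 2): LHS = ln(4) ≈ 1.386, RHS = ln(2)² ≈ 0.4805 → fails
(2, 4): LHS = ln(8) ≈ 2.079, RHS = ln(2)·ln(4) ≈ 0.9609 → fails
(3, 1): LHS = ln(3) ≈ 1.099, RHS = 0 → fails
(5, 2): LHS = ln(10) ≈ 2.303, RHS = ln(2)·ln(5) ≈ 1.116 → fails
(6, 4): LHS = ln(24) ≈ 3.178, RHS = ln(4)·ln(6) ≈ 2.484 → fails

1 of 6 pairs satisfies the claim.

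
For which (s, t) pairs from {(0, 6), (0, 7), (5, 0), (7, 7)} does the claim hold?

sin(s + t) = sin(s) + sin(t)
(0, 6), (0, 7), (5, 0)

Testing each pair:
(0, 6): LHS = sin(6) ≈ -0.2794, RHS = sin(6) ≈ -0.2794 → holds
(0, 7): LHS = sin(7) ≈ 0.657, RHS = sin(7) ≈ 0.657 → holds
(5, 0): LHS = sin(5) ≈ -0.9589, RHS = sin(5) ≈ -0.9589 → holds
(7, 7): LHS = sin(14) ≈ 0.9906, RHS = 2·sin(7) ≈ 1.314 → fails

3 of 4 pairs satisfy the claim.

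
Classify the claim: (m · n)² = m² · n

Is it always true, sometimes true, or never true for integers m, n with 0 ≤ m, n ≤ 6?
It holds at (m, n) = (5, 0) (both sides equal 0), but fails at (m, n) = (3, 2) (LHS = 36, RHS = 18).

Answer: Sometimes true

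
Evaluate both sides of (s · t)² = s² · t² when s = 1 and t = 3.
LHS = (1 · 3)² = 9
RHS = 1² · 3² = 9

LHS = RHS: the two sides agree.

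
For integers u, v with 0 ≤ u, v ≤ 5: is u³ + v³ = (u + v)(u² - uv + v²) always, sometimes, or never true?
Always true

The identity holds for every pair in the range. For instance at (u, v) = (5, 3): both sides equal 152.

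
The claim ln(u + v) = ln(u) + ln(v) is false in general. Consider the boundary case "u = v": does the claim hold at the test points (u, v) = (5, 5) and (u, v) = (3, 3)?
At (5, 5): LHS = ln(10) ≈ 2.303 ≠ RHS = 2·ln(5) ≈ 3.219
At (3, 3): LHS = ln(6) ≈ 1.792 ≠ RHS = 2·ln(3) ≈ 2.197

Answer: No, fails at both test points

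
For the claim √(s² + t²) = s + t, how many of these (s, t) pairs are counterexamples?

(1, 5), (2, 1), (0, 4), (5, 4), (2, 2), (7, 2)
Testing each pair:
(1, 5): LHS = √(26) ≈ 5.099, RHS = 6 → counterexample
(2, 1): LHS = √(5) ≈ 2.236, RHS = 3 → counterexample
(0, 4): LHS = 4, RHS = 4 → satisfies claim
(5, 4): LHS = √(41) ≈ 6.403, RHS = 9 → counterexample
(2, 2): LHS = 2·√(2) ≈ 2.828, RHS = 4 → counterexample
(7, 2): LHS = √(53) ≈ 7.28, RHS = 9 → counterexample

That makes 5 counterexamples.

Answer: 5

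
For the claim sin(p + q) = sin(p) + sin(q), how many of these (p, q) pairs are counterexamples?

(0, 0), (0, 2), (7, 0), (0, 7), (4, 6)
1

Testing each pair:
(0, 0): LHS = 0, RHS = 0 → satisfies claim
(0, 2): LHS = sin(2) ≈ 0.9093, RHS = sin(2) ≈ 0.9093 → satisfies claim
(7, 0): LHS = sin(7) ≈ 0.657, RHS = sin(7) ≈ 0.657 → satisfies claim
(0, 7): LHS = sin(7) ≈ 0.657, RHS = sin(7) ≈ 0.657 → satisfies claim
(4, 6): LHS = sin(10) ≈ -0.544, RHS = sin(4) + sin(6) ≈ -1.036 → counterexample

That makes 1 counterexample.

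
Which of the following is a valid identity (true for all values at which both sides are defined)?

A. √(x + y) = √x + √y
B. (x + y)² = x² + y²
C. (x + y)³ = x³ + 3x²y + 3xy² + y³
C

A: fails at (2, 3) — LHS = √(5) ≈ 2.236, RHS = √(2) + √(3) ≈ 3.146.
B: fails at (3, 3) — LHS = 36, RHS = 18.
C: holds — e.g. at (3, 4), both sides equal 343.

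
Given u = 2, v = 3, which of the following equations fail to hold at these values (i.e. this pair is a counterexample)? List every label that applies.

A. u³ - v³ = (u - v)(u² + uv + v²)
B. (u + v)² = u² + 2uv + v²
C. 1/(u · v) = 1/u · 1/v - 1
Evaluating each claim at the given values:
A. LHS = -19, RHS = -19 → holds here (LHS = RHS)
B. LHS = 25, RHS = 25 → holds here (LHS = RHS)
C. LHS = 1/6, RHS = -5/6 → fails here (LHS ≠ RHS)

Answer: C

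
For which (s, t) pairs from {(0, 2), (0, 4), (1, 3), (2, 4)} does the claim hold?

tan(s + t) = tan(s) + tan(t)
Testing each pair:
(0, 2): LHS = tan(2) ≈ -2.185, RHS = tan(2) ≈ -2.185 → holds
(0, 4): LHS = tan(4) ≈ 1.158, RHS = tan(4) ≈ 1.158 → holds
(1, 3): LHS = tan(4) ≈ 1.158, RHS = tan(3) + tan(1) ≈ 1.415 → fails
(2, 4): LHS = tan(6) ≈ -0.291, RHS = tan(2) + tan(4) ≈ -1.027 → fails

2 of 4 pairs satisfy the claim.

Answer: (0, 2), (0, 4)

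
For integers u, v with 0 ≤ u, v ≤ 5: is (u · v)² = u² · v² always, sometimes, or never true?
Always true

The identity holds for every pair in the range. For instance at (u, v) = (0, 3): both sides equal 0.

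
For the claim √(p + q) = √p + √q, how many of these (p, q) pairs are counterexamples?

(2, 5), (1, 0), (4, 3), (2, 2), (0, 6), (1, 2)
4

Testing each pair:
(2, 5): LHS = √(7) ≈ 2.646, RHS = √(2) + √(5) ≈ 3.65 → counterexample
(1, 0): LHS = 1, RHS = 1 → satisfies claim
(4, 3): LHS = √(7) ≈ 2.646, RHS = √(3) + 2 ≈ 3.732 → counterexample
(2, 2): LHS = 2, RHS = 2·√(2) ≈ 2.828 → counterexample
(0, 6): LHS = √(6) ≈ 2.449, RHS = √(6) ≈ 2.449 → satisfies claim
(1, 2): LHS = √(3) ≈ 1.732, RHS = 1 + √(2) ≈ 2.414 → counterexample

That makes 4 counterexamples.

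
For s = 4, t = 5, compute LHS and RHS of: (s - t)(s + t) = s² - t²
LHS = (4 - 5)(4 + 5) = -9
RHS = 4² - 5² = -9

LHS = RHS: the two sides agree.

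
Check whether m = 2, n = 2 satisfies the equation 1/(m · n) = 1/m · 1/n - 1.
Substituting m = 2, n = 2:

LHS = 1/(2 · 2) = 1/4
RHS = 1/2 · 1/2 - 1 = -3/4

LHS ≠ RHS, so the equation does not hold at this point.

Answer: Fails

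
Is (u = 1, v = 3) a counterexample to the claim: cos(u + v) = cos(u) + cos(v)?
Substituting u = 1, v = 3:
LHS = cos(1 + 3) = cos(4) ≈ -0.6536
RHS = cos(1) + cos(3) ≈ -0.4497

Since LHS ≠ RHS, this pair disproves the claim.

Answer: Yes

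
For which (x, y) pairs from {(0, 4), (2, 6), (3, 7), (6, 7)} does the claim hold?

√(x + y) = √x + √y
(0, 4)

Testing each pair:
(0, 4): LHS = 2, RHS = 2 → holds
(2, 6): LHS = 2·√(2) ≈ 2.828, RHS = √(2) + √(6) ≈ 3.864 → fails
(3, 7): LHS = √(10) ≈ 3.162, RHS = √(3) + √(7) ≈ 4.378 → fails
(6, 7): LHS = √(13) ≈ 3.606, RHS = √(6) + √(7) ≈ 5.095 → fails

1 of 4 pairs satisfies the claim.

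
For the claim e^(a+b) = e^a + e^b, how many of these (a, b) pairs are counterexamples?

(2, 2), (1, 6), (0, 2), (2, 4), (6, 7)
5

Testing each pair:
(2, 2): LHS = e^4 ≈ 54.6, RHS = 2·e^2 ≈ 14.78 → counterexample
(1, 6): LHS = e^7 ≈ 1097, RHS = e + e^6 ≈ 406.1 → counterexample
(0, 2): LHS = e^2 ≈ 7.389, RHS = 1 + e^2 ≈ 8.389 → counterexample
(2, 4): LHS = e^6 ≈ 403.4, RHS = e^2 + e^4 ≈ 61.99 → counterexample
(6, 7): LHS = e^13 ≈ 442413.4, RHS = e^6 + e^7 ≈ 1500 → counterexample

That makes 5 counterexamples.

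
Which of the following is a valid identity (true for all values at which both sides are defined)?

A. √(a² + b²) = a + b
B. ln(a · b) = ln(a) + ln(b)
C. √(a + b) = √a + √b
A: fails at (3, 3) — LHS = 3·√(2) ≈ 4.243, RHS = 6.
B: holds — e.g. at (2, 7), both sides equal ln(14) ≈ 2.639.
C: fails at (5, 8) — LHS = √(13) ≈ 3.606, RHS = √(5) + 2·√(2) ≈ 5.064.

Answer: B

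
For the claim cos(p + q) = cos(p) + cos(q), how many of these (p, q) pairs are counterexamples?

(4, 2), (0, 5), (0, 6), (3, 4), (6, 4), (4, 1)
6

Testing each pair:
(4, 2): LHS = cos(6) ≈ 0.9602, RHS = cos(4) + cos(2) ≈ -1.07 → counterexample
(0, 5): LHS = cos(5) ≈ 0.2837, RHS = cos(5) + 1 ≈ 1.284 → counterexample
(0, 6): LHS = cos(6) ≈ 0.9602, RHS = cos(6) + 1 ≈ 1.96 → counterexample
(3, 4): LHS = cos(7) ≈ 0.7539, RHS = cos(3) + cos(4) ≈ -1.644 → counterexample
(6, 4): LHS = cos(10) ≈ -0.8391, RHS = cos(4) + cos(6) ≈ 0.3065 → counterexample
(4, 1): LHS = cos(5) ≈ 0.2837, RHS = cos(4) + cos(1) ≈ -0.1133 → counterexample

That makes 6 counterexamples.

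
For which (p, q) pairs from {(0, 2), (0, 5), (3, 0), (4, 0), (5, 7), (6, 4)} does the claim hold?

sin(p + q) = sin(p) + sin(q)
Testing each pair:
(0, 2): LHS = sin(2) ≈ 0.9093, RHS = sin(2) ≈ 0.9093 → holds
(0, 5): LHS = sin(5) ≈ -0.9589, RHS = sin(5) ≈ -0.9589 → holds
(3, 0): LHS = sin(3) ≈ 0.1411, RHS = sin(3) ≈ 0.1411 → holds
(4, 0): LHS = sin(4) ≈ -0.7568, RHS = sin(4) ≈ -0.7568 → holds
(5, 7): LHS = sin(12) ≈ -0.5366, RHS = sin(5) + sin(7) ≈ -0.3019 → fails
(6, 4): LHS = sin(10) ≈ -0.544, RHS = sin(4) + sin(6) ≈ -1.036 → fails

4 of 6 pairs satisfy the claim.

Answer: (0, 2), (0, 5), (3, 0), (4, 0)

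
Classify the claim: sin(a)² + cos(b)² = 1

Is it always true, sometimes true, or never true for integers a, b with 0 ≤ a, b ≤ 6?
It holds at (a, b) = (2, 2) (both sides equal 1), but fails at (a, b) = (0, 4) (LHS = cos(4)² ≈ 0.4272, RHS = 1).

Answer: Sometimes true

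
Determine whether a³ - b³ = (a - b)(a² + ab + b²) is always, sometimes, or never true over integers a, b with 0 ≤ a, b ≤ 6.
The identity holds for every pair in the range. For instance at (a, b) = (0, 5): both sides equal -125.

Answer: Always true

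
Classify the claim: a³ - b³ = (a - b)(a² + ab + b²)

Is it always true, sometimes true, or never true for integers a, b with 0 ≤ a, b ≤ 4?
The identity holds for every pair in the range. For instance at (a, b) = (2, 4): both sides equal -56.

Answer: Always true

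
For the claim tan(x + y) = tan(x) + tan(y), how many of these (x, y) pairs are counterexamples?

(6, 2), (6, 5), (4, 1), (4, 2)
Testing each pair:
(6, 2): LHS = tan(8) ≈ -6.8, RHS = tan(2) + tan(6) ≈ -2.476 → counterexample
(6, 5): LHS = tan(11) ≈ -226, RHS = tan(5) + tan(6) ≈ -3.672 → counterexample
(4, 1): LHS = tan(5) ≈ -3.381, RHS = tan(4) + tan(1) ≈ 2.715 → counterexample
(4, 2): LHS = tan(6) ≈ -0.291, RHS = tan(2) + tan(4) ≈ -1.027 → counterexample

That makes 4 counterexamples.

Answer: 4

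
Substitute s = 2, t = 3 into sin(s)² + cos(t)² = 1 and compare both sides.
LHS = sin(2)² + cos(3)² ≈ 1.807
RHS = 1

LHS ≠ RHS (they differ by about 0.8069), so the equation does not hold here.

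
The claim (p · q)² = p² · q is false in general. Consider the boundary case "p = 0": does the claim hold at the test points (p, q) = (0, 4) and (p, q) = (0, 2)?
At (0, 4): LHS = 0, RHS = 0 → equal
At (0, 2): LHS = 0, RHS = 0 → equal

So the claim does hold at both of these boundary points, even though it is not an identity.

Answer: Yes, holds at both test points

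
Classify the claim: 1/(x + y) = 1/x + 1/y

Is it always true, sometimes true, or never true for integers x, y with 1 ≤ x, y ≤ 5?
The claim fails for every pair in the range. For instance at (x, y) = (5, 3): LHS = 1/8, RHS = 8/15.

Answer: Never true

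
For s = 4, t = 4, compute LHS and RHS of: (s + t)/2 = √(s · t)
LHS = (4 + 4)/2 = 4
RHS = √(4 · 4) = 4

LHS = RHS: the two sides agree.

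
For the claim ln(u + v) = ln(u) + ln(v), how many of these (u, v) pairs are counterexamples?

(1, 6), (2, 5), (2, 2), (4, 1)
Testing each pair:
(1, 6): LHS = ln(7) ≈ 1.946, RHS = ln(6) ≈ 1.792 → counterexample
(2, 5): LHS = ln(7) ≈ 1.946, RHS = ln(2) + ln(5) ≈ 2.303 → counterexample
(2, 2): LHS = ln(4) ≈ 1.386, RHS = 2·ln(2) ≈ 1.386 → satisfies claim
(4, 1): LHS = ln(5) ≈ 1.609, RHS = ln(4) ≈ 1.386 → counterexample

That makes 3 counterexamples.

Answer: 3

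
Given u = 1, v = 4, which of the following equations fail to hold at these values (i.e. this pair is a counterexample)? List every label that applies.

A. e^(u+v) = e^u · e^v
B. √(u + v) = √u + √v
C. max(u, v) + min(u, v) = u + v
B

Evaluating each claim at the given values:
A. LHS = e^5 ≈ 148.4, RHS = e^5 ≈ 148.4 → holds here (LHS = RHS)
B. LHS = √(5) ≈ 2.236, RHS = 3 → fails here (LHS ≠ RHS)
C. LHS = 5, RHS = 5 → holds here (LHS = RHS)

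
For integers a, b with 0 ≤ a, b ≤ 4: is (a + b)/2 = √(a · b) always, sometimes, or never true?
It holds at (a, b) = (3, 3) (both sides equal 3), but fails at (a, b) = (4, 0) (LHS = 2, RHS = 0).

Answer: Sometimes true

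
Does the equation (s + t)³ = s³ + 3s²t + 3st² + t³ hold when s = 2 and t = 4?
Substituting s = 2, t = 4:

LHS = (2 + 4)³ = 216
RHS = 2³ + 3·2²·4 + 3·2·4² + 4³ = 216

LHS = RHS, so the equation holds at this point.

Answer: Holds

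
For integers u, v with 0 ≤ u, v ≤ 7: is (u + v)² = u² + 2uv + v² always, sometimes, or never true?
Always true

The identity holds for every pair in the range. For instance at (u, v) = (5, 0): both sides equal 25.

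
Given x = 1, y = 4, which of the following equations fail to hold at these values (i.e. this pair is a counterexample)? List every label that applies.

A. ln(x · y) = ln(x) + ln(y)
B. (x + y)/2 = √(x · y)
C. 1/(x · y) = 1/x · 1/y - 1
Evaluating each claim at the given values:
A. LHS = ln(4) ≈ 1.386, RHS = ln(4) ≈ 1.386 → holds here (LHS = RHS)
B. LHS = 5/2, RHS = 2 → fails here (LHS ≠ RHS)
C. LHS = 1/4, RHS = -3/4 → fails here (LHS ≠ RHS)

Answer: B, C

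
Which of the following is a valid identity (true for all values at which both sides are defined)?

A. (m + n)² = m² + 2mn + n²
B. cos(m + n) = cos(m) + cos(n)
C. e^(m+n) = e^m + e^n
A

A: holds — e.g. at (5, 5), both sides equal 100.
B: fails at (2, 7) — LHS = cos(9) ≈ -0.9111, RHS = cos(2) + cos(7) ≈ 0.3378.
C: fails at (2, 3) — LHS = e^5 ≈ 148.4, RHS = e^2 + e^3 ≈ 27.47.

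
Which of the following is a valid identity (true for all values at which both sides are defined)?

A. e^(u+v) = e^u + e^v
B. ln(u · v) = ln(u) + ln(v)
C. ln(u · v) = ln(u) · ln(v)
A: fails at (3, 7) — LHS = e^10 ≈ 22026.5, RHS = e^3 + e^7 ≈ 1117.
B: holds — e.g. at (6, 7), both sides equal ln(42) ≈ 3.738.
C: fails at (2, 2) — LHS = ln(4) ≈ 1.386, RHS = ln(2)² ≈ 0.4805.

Answer: B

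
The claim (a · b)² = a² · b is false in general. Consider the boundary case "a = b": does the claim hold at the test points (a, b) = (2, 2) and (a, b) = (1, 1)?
At (2, 2): LHS = 16 ≠ RHS = 8
At (1, 1): LHS = 1, RHS = 1 → equal

Answer: Only at (1, 1)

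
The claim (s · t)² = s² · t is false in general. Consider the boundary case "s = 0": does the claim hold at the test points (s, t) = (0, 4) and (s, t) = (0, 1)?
Yes, holds at both test points

At (0, 4): LHS = 0, RHS = 0 → equal
At (0, 1): LHS = 0, RHS = 0 → equal

So the claim does hold at both of these boundary points, even though it is not an identity.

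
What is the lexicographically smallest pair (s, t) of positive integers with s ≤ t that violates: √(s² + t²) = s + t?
Substituting (1, 1) into the claim:
LHS = √(1² + 1²) = √(2) ≈ 1.414
RHS = 1 + 1 = 2

Since LHS ≠ RHS, this pair disproves the claim, and no lexicographically smaller pair (s ≤ t, positive integers) does.

For instance (2, 8) is also a counterexample (LHS = 2·√(17) ≈ 8.246, RHS = 10), but it's lexicographically larger.

Answer: (s, t) = (1, 1)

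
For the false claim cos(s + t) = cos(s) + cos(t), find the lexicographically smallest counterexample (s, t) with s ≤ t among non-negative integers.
Substituting (0, 0) into the claim:
LHS = cos(0 + 0) = 1
RHS = cos(0) + cos(0) = 2

Since LHS ≠ RHS, this pair disproves the claim, and no lexicographically smaller pair (s ≤ t, non-negative integers) does.

For instance (2, 3) is also a counterexample (LHS = cos(5) ≈ 0.2837, RHS = cos(3) + cos(2) ≈ -1.406), but it's lexicographically larger.

Answer: (s, t) = (0, 0)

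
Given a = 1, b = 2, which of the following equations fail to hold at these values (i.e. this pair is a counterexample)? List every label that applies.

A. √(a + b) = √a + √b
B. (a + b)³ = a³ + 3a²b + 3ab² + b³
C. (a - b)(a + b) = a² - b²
Evaluating each claim at the given values:
A. LHS = √(3) ≈ 1.732, RHS = 1 + √(2) ≈ 2.414 → fails here (LHS ≠ RHS)
B. LHS = 27, RHS = 27 → holds here (LHS = RHS)
C. LHS = -3, RHS = -3 → holds here (LHS = RHS)

Answer: A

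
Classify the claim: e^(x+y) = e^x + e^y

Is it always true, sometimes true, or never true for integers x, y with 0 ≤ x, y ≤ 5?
The claim fails for every pair in the range. For instance at (x, y) = (5, 4): LHS = e^9 ≈ 8103, RHS = e^4 + e^5 ≈ 203.

Answer: Never true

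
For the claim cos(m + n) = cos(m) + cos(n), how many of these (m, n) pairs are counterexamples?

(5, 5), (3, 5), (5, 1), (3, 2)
4

Testing each pair:
(5, 5): LHS = cos(10) ≈ -0.8391, RHS = 2·cos(5) ≈ 0.5673 → counterexample
(3, 5): LHS = cos(8) ≈ -0.1455, RHS = cos(3) + cos(5) ≈ -0.7063 → counterexample
(5, 1): LHS = cos(6) ≈ 0.9602, RHS = cos(5) + cos(1) ≈ 0.824 → counterexample
(3, 2): LHS = cos(5) ≈ 0.2837, RHS = cos(3) + cos(2) ≈ -1.406 → counterexample

That makes 4 counterexamples.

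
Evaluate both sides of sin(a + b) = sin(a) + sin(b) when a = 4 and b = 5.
LHS = sin(4 + 5) = sin(9) ≈ 0.4121
RHS = sin(4) + sin(5) ≈ -1.716

LHS ≠ RHS (they differ by about 2.128), so the equation does not hold here.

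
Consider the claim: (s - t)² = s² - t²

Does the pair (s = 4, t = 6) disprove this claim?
Substituting s = 4, t = 6:
LHS = (4 - 6)² = 4
RHS = 4² - 6² = -20

Since LHS ≠ RHS, this pair disproves the claim.

Answer: Yes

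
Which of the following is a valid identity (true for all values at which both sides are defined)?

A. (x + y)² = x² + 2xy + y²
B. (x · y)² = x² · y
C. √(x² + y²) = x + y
A: holds — e.g. at (2, 7), both sides equal 81.
B: fails at (3, 5) — LHS = 225, RHS = 45.
C: fails at (4, 5) — LHS = √(41) ≈ 6.403, RHS = 9.

Answer: A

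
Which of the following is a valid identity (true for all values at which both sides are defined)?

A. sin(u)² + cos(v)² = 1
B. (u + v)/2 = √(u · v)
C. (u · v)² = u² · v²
A: fails at (1, 2) — LHS = cos(2)² + sin(1)² ≈ 0.8813, RHS = 1.
B: fails at (5, 8) — LHS = 13/2, RHS = 2·√(10) ≈ 6.325.
C: holds — e.g. at (4, 5), both sides equal 400.

Answer: C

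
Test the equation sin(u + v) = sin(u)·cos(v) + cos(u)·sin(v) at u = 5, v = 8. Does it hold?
Substituting u = 5, v = 8:

LHS = sin(5 + 8) = sin(13) ≈ 0.4202
RHS = sin(5)·cos(8) + cos(5)·sin(8) = sin(5)·cos(8) + sin(8)·cos(5) ≈ 0.4202

LHS = RHS, so the equation holds at this point.

Answer: Holds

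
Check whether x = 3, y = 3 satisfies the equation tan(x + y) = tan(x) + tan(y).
Substituting x = 3, y = 3:

LHS = tan(3 + 3) = tan(6) ≈ -0.291
RHS = tan(3) + tan(3) = 2·tan(3) ≈ -0.2851

LHS ≠ RHS, so the equation does not hold at this point.

Answer: Fails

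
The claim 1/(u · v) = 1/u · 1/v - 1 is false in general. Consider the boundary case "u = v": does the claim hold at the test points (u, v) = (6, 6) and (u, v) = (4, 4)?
No, fails at both test points

At (6, 6): LHS = 1/36 ≠ RHS = -35/36
At (4, 4): LHS = 1/16 ≠ RHS = -15/16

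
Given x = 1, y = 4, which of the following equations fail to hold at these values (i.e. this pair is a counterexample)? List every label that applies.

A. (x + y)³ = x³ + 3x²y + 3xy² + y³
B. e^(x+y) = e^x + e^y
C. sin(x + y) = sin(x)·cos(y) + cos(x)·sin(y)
B

Evaluating each claim at the given values:
A. LHS = 125, RHS = 125 → holds here (LHS = RHS)
B. LHS = e^5 ≈ 148.4, RHS = e + e^4 ≈ 57.32 → fails here (LHS ≠ RHS)
C. LHS = sin(5) ≈ -0.9589, RHS = sin(1)·cos(4) + sin(4)·cos(1) ≈ -0.9589 → holds here (LHS = RHS)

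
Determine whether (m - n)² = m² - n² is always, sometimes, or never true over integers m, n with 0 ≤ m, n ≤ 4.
Sometimes true

It holds at (m, n) = (3, 0) (both sides equal 9), but fails at (m, n) = (3, 1) (LHS = 4, RHS = 8).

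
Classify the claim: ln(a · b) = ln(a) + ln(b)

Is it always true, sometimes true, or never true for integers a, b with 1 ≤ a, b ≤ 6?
The identity holds for every pair in the range. For instance at (a, b) = (2, 1): both sides equal ln(2) ≈ 0.6931.

Answer: Always true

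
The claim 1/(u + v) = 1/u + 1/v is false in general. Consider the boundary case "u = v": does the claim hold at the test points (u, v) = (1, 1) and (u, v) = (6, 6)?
At (1, 1): LHS = 1/2 ≠ RHS = 2
At (6, 6): LHS = 1/12 ≠ RHS = 1/3

Answer: No, fails at both test points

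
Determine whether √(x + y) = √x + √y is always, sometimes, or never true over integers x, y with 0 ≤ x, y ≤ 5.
It holds at (x, y) = (5, 0) (both sides equal √(5) ≈ 2.236), but fails at (x, y) = (2, 1) (LHS = √(3) ≈ 1.732, RHS = 1 + √(2) ≈ 2.414).

Answer: Sometimes true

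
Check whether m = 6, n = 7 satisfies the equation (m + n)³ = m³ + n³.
Substituting m = 6, n = 7:

LHS = (6 + 7)³ = 2197
RHS = 6³ + 7³ = 559

LHS ≠ RHS, so the equation does not hold at this point.

Answer: Fails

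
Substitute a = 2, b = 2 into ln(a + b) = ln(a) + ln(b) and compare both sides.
LHS = ln(2 + 2) = ln(4) ≈ 1.386
RHS = ln(2) + ln(2) = 2·ln(2) ≈ 1.386

LHS = RHS: the two sides agree.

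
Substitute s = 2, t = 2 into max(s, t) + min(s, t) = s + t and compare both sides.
LHS = max(2, 2) + min(2, 2) = 4
RHS = 2 + 2 = 4

LHS = RHS: the two sides agree.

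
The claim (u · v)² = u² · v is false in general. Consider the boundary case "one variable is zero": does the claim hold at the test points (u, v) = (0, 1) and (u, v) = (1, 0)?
Yes, holds at both test points

At (0, 1): LHS = 0, RHS = 0 → equal
At (1, 0): LHS = 0, RHS = 0 → equal

So the claim does hold at both of these boundary points, even though it is not an identity.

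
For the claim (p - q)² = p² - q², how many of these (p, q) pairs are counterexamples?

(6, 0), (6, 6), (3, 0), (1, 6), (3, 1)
2

Testing each pair:
(6, 0): LHS = 36, RHS = 36 → satisfies claim
(6, 6): LHS = 0, RHS = 0 → satisfies claim
(3, 0): LHS = 9, RHS = 9 → satisfies claim
(1, 6): LHS = 25, RHS = -35 → counterexample
(3, 1): LHS = 4, RHS = 8 → counterexample

That makes 2 counterexamples.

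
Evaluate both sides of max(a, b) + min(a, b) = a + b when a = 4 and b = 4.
LHS = max(4, 4) + min(4, 4) = 8
RHS = 4 + 4 = 8

LHS = RHS: the two sides agree.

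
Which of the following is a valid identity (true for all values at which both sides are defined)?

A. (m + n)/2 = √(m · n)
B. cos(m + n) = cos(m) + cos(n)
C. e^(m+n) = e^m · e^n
A: fails at (2, 7) — LHS = 9/2, RHS = √(14) ≈ 3.742.
B: fails at (5, 8) — LHS = cos(13) ≈ 0.9074, RHS = cos(8) + cos(5) ≈ 0.1382.
C: holds — e.g. at (2, 4), both sides equal e^6 ≈ 403.4.

Answer: C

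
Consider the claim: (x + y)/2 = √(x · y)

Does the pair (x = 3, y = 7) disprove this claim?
Substituting x = 3, y = 7:
LHS = (3 + 7)/2 = 5
RHS = √(3 · 7) = √(21) ≈ 4.583

Since LHS ≠ RHS, this pair disproves the claim.

Answer: Yes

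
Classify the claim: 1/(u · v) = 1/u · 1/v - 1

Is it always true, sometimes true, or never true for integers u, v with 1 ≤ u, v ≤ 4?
The claim fails for every pair in the range. For instance at (u, v) = (1, 2): LHS = 1/2, RHS = -1/2.

Answer: Never true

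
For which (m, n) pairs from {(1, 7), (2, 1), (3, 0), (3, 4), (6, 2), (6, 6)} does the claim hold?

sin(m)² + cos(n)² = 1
(6, 6)

Testing each pair:
(1, 7): LHS = cos(7)² + sin(1)² ≈ 1.276, RHS = 1 → fails
(2, 1): LHS = cos(1)² + sin(2)² ≈ 1.119, RHS = 1 → fails
(3, 0): LHS = sin(3)² + 1 ≈ 1.02, RHS = 1 → fails
(3, 4): LHS = sin(3)² + cos(4)² ≈ 0.4472, RHS = 1 → fails
(6, 2): LHS = sin(6)² + cos(2)² ≈ 0.2513, RHS = 1 → fails
(6, 6): LHS = sin(6)² + cos(6)² = 1, RHS = 1 → holds

1 of 6 pairs satisfies the claim.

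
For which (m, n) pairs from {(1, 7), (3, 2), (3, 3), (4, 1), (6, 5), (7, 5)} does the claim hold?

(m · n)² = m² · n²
Testing each pair:
(1, 7): LHS = 49, RHS = 49 → holds
(3, 2): LHS = 36, RHS = 36 → holds
(3, 3): LHS = 81, RHS = 81 → holds
(4, 1): LHS = 16, RHS = 16 → holds
(6, 5): LHS = 900, RHS = 900 → holds
(7, 5): LHS = 1225, RHS = 1225 → holds

Every pair satisfies the claim.

Answer: All pairs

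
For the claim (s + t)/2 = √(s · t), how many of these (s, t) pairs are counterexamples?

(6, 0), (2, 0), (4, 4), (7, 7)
Testing each pair:
(6, 0): LHS = 3, RHS = 0 → counterexample
(2, 0): LHS = 1, RHS = 0 → counterexample
(4, 4): LHS = 4, RHS = 4 → satisfies claim
(7, 7): LHS = 7, RHS = 7 → satisfies claim

That makes 2 counterexamples.

Answer: 2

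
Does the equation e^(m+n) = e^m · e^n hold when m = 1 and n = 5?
Substituting m = 1, n = 5:

LHS = e^(1+5) = e^6 ≈ 403.4
RHS = e^1 · e^5 = e^6 ≈ 403.4

LHS = RHS, so the equation holds at this point.

Answer: Holds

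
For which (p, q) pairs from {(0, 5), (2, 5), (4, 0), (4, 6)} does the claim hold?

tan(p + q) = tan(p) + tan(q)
(0, 5), (4, 0)

Testing each pair:
(0, 5): LHS = tan(5) ≈ -3.381, RHS = tan(5) ≈ -3.381 → holds
(2, 5): LHS = tan(7) ≈ 0.8714, RHS = tan(5) + tan(2) ≈ -5.566 → fails
(4, 0): LHS = tan(4) ≈ 1.158, RHS = tan(4) ≈ 1.158 → holds
(4, 6): LHS = tan(10) ≈ 0.6484, RHS = tan(6) + tan(4) ≈ 0.8668 → fails

2 of 4 pairs satisfy the claim.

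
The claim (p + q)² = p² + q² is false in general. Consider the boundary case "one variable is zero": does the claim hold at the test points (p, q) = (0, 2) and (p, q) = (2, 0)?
At (0, 2): LHS = 4, RHS = 4 → equal
At (2, 0): LHS = 4, RHS = 4 → equal

So the claim does hold at both of these boundary points, even though it is not an identity.

Answer: Yes, holds at both test points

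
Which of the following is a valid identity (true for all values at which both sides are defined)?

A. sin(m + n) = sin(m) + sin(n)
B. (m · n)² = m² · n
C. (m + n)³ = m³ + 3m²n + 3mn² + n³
A: fails at (3, 4) — LHS = sin(7) ≈ 0.657, RHS = sin(4) + sin(3) ≈ -0.6157.
B: fails at (2, 7) — LHS = 196, RHS = 28.
C: holds — e.g. at (5, 5), both sides equal 1000.

Answer: C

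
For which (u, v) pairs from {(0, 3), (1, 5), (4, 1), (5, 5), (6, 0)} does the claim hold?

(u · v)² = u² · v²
Testing each pair:
(0, 3): LHS = 0, RHS = 0 → holds
(1, 5): LHS = 25, RHS = 25 → holds
(4, 1): LHS = 16, RHS = 16 → holds
(5, 5): LHS = 625, RHS = 625 → holds
(6, 0): LHS = 0, RHS = 0 → holds

Every pair satisfies the claim.

Answer: All pairs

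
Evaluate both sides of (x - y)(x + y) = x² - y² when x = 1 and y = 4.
LHS = (1 - 4)(1 + 4) = -15
RHS = 1² - 4² = -15

LHS = RHS: the two sides agree.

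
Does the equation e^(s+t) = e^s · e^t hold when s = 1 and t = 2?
Holds

Substituting s = 1, t = 2:

LHS = e^(1+2) = e^3 ≈ 20.09
RHS = e^1 · e^2 = e^3 ≈ 20.09

LHS = RHS, so the equation holds at this point.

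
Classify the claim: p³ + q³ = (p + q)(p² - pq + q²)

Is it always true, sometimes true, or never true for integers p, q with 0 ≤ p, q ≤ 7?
Always true

The identity holds for every pair in the range. For instance at (p, q) = (6, 3): both sides equal 243.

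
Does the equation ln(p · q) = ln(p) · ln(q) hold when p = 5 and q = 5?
Substituting p = 5, q = 5:

LHS = ln(5 · 5) = ln(25) ≈ 3.219
RHS = ln(5) · ln(5) = ln(5)² ≈ 2.59

LHS ≠ RHS, so the equation does not hold at this point.

Answer: Fails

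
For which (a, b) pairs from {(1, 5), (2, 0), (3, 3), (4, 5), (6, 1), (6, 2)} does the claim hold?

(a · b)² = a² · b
Testing each pair:
(1, 5): LHS = 25, RHS = 5 → fails
(2, 0): LHS = 0, RHS = 0 → holds
(3, 3): LHS = 81, RHS = 27 → fails
(4, 5): LHS = 400, RHS = 80 → fails
(6, 1): LHS = 36, RHS = 36 → holds
(6, 2): LHS = 144, RHS = 72 → fails

2 of 6 pairs satisfy the claim.

Answer: (2, 0), (6, 1)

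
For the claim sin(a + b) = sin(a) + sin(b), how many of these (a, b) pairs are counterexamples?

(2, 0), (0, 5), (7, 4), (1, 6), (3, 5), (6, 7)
Testing each pair:
(2, 0): LHS = sin(2) ≈ 0.9093, RHS = sin(2) ≈ 0.9093 → satisfies claim
(0, 5): LHS = sin(5) ≈ -0.9589, RHS = sin(5) ≈ -0.9589 → satisfies claim
(7, 4): LHS = sin(11) ≈ -1, RHS = sin(4) + sin(7) ≈ -0.09982 → counterexample
(1, 6): LHS = sin(7) ≈ 0.657, RHS = sin(6) + sin(1) ≈ 0.5621 → counterexample
(3, 5): LHS = sin(8) ≈ 0.9894, RHS = sin(5) + sin(3) ≈ -0.8178 → counterexample
(6, 7): LHS = sin(13) ≈ 0.4202, RHS = sin(6) + sin(7) ≈ 0.3776 → counterexample

That makes 4 counterexamples.

Answer: 4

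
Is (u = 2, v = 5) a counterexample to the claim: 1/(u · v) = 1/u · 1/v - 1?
Yes

Substituting u = 2, v = 5:
LHS = 1/(2 · 5) = 1/10
RHS = 1/2 · 1/5 - 1 = -9/10

Since LHS ≠ RHS, this pair disproves the claim.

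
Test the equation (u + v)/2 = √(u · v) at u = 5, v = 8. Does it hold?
Substituting u = 5, v = 8:

LHS = (5 + 8)/2 = 13/2
RHS = √(5 · 8) = 2·√(10) ≈ 6.325

LHS ≠ RHS, so the equation does not hold at this point.

Answer: Fails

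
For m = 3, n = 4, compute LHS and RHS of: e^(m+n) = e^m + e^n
LHS = e^(3+4) = e^7 ≈ 1097
RHS = e^3 + e^4 ≈ 74.68

LHS ≠ RHS (they differ by about 1022), so the equation does not hold here.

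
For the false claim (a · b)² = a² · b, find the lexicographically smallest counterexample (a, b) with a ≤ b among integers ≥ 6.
Substituting (6, 6) into the claim:
LHS = (6 · 6)² = 1296
RHS = 6² · 6 = 216

Since LHS ≠ RHS, this pair disproves the claim, and no lexicographically smaller pair (a ≤ b, integers ≥ 6) does.

For instance (8, 11) is also a counterexample (LHS = 7744, RHS = 704), but it's lexicographically larger.

Answer: (a, b) = (6, 6)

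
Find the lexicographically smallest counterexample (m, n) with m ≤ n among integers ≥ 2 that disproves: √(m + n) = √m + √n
(m, n) = (2, 2)

Substituting (2, 2) into the claim:
LHS = √(2 + 2) = 2
RHS = √2 + √2 = 2·√(2) ≈ 2.828

Since LHS ≠ RHS, this pair disproves the claim, and no lexicographically smaller pair (m ≤ n, integers ≥ 2) does.

For instance (2, 3) is also a counterexample (LHS = √(5) ≈ 2.236, RHS = √(2) + √(3) ≈ 3.146), but it's lexicographically larger.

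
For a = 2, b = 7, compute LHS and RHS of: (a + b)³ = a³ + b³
LHS = (2 + 7)³ = 729
RHS = 2³ + 7³ = 351

LHS ≠ RHS, so the equation does not hold here.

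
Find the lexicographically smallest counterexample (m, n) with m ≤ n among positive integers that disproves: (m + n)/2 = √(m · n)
(m, n) = (1, 2)

Substituting (1, 2) into the claim:
LHS = (1 + 2)/2 = 3/2
RHS = √(1 · 2) = √(2) ≈ 1.414

Since LHS ≠ RHS, this pair disproves the claim, and no lexicographically smaller pair (m ≤ n, positive integers) does.

For instance (1, 3) is also a counterexample (LHS = 2, RHS = √(3) ≈ 1.732), but it's lexicographically larger.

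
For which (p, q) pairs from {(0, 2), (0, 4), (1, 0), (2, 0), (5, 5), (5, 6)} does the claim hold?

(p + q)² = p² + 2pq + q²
All pairs

Testing each pair:
(0, 2): LHS = 4, RHS = 4 → holds
(0, 4): LHS = 16, RHS = 16 → holds
(1, 0): LHS = 1, RHS = 1 → holds
(2, 0): LHS = 4, RHS = 4 → holds
(5, 5): LHS = 100, RHS = 100 → holds
(5, 6): LHS = 121, RHS = 121 → holds

Every pair satisfies the claim.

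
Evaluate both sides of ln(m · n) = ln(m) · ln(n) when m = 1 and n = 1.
LHS = ln(1 · 1) = 0
RHS = ln(1) · ln(1) = 0

LHS = RHS: the two sides agree.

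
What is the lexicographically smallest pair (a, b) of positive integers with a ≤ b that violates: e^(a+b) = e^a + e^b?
Substituting (1, 1) into the claim:
LHS = e^(1+1) = e^2 ≈ 7.389
RHS = e^1 + e^1 = 2·e ≈ 5.437

Since LHS ≠ RHS, this pair disproves the claim, and no lexicographically smaller pair (a ≤ b, positive integers) does.

For instance (1, 2) is also a counterexample (LHS = e^3 ≈ 20.09, RHS = e + e^2 ≈ 10.11), but it's lexicographically larger.

Answer: (a, b) = (1, 1)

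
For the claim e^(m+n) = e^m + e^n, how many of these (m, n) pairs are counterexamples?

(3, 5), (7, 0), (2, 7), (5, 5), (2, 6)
5

Testing each pair:
(3, 5): LHS = e^8 ≈ 2981, RHS = e^3 + e^5 ≈ 168.5 → counterexample
(7, 0): LHS = e^7 ≈ 1097, RHS = 1 + e^7 ≈ 1098 → counterexample
(2, 7): LHS = e^9 ≈ 8103, RHS = e^2 + e^7 ≈ 1104 → counterexample
(5, 5): LHS = e^10 ≈ 22026.5, RHS = 2·e^5 ≈ 296.8 → counterexample
(2, 6): LHS = e^8 ≈ 2981, RHS = e^2 + e^6 ≈ 410.8 → counterexample

That makes 5 counterexamples.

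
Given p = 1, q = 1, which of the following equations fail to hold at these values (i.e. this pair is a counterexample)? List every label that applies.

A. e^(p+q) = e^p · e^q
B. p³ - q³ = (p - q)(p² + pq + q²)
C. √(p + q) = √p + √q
C

Evaluating each claim at the given values:
A. LHS = e^2 ≈ 7.389, RHS = e^2 ≈ 7.389 → holds here (LHS = RHS)
B. LHS = 0, RHS = 0 → holds here (LHS = RHS)
C. LHS = √(2) ≈ 1.414, RHS = 2 → fails here (LHS ≠ RHS)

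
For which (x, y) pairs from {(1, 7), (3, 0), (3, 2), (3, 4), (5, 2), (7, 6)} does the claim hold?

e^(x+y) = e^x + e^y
None

Testing each pair:
(1, 7): LHS = e^8 ≈ 2981, RHS = e + e^7 ≈ 1099 → fails
(3, 0): LHS = e^3 ≈ 20.09, RHS = 1 + e^3 ≈ 21.09 → fails
(3, 2): LHS = e^5 ≈ 148.4, RHS = e^2 + e^3 ≈ 27.47 → fails
(3, 4): LHS = e^7 ≈ 1097, RHS = e^3 + e^4 ≈ 74.68 → fails
(5, 2): LHS = e^7 ≈ 1097, RHS = e^2 + e^5 ≈ 155.8 → fails
(7, 6): LHS = e^13 ≈ 442413.4, RHS = e^6 + e^7 ≈ 1500 → fails

No pair satisfies the claim.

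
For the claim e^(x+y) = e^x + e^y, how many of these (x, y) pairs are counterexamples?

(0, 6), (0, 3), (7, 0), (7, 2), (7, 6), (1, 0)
6

Testing each pair:
(0, 6): LHS = e^6 ≈ 403.4, RHS = 1 + e^6 ≈ 404.4 → counterexample
(0, 3): LHS = e^3 ≈ 20.09, RHS = 1 + e^3 ≈ 21.09 → counterexample
(7, 0): LHS = e^7 ≈ 1097, RHS = 1 + e^7 ≈ 1098 → counterexample
(7, 2): LHS = e^9 ≈ 8103, RHS = e^2 + e^7 ≈ 1104 → counterexample
(7, 6): LHS = e^13 ≈ 442413.4, RHS = e^6 + e^7 ≈ 1500 → counterexample
(1, 0): LHS = e ≈ 2.718, RHS = 1 + e ≈ 3.718 → counterexample

That makes 6 counterexamples.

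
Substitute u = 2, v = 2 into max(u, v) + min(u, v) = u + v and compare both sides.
LHS = max(2, 2) + min(2, 2) = 4
RHS = 2 + 2 = 4

LHS = RHS: the two sides agree.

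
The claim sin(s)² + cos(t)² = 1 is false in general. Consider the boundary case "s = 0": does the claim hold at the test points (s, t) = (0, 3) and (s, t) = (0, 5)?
No, fails at both test points

At (0, 3): LHS = cos(3)² ≈ 0.9801 ≠ RHS = 1
At (0, 5): LHS = cos(5)² ≈ 0.08046 ≠ RHS = 1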